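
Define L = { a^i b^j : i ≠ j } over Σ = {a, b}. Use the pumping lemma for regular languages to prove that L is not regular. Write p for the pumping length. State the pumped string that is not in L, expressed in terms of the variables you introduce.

Toward a contradiction, assume L is regular with pumping length p.
Choose w = a^p b^{p+p!}. Since p ≠ p+p!, w ∈ L; and |w| ≥ p.
By the pumping lemma, w = xyz with |xy| ≤ p and y is nonempty.
The first p characters of w are a's, so xy (and hence y) consists only of a's. Write y = a^k, 1 ≤ k ≤ p.
Since 1 ≤ k ≤ p, k divides p!; set t = 1 + p!/k. Then xy^t z has p + (p!/k)·k = p + p! copies of a. Now the a-count equals the b-count, so i ≠ j fails. So xy^t z = a^{p+p!} b^{p+p!} ∉ L.
This contradicts the pumping lemma, so L is not regular.

a^{p+p!} b^{p+p!}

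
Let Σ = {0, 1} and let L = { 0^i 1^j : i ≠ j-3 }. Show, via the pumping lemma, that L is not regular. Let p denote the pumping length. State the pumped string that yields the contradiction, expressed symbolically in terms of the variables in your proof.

Assume L is regular. Let p be the pumping length given by the pumping lemma.
Choose w = 0^p 1^{p+p!+3}. Since p ≠ (p+p!+3)-3 = p+p!, w ∈ L; and |w| ≥ p.
Write w = xyz as guaranteed by the lemma, with |xy| ≤ p and y is nonempty.
The first p characters of w are 0's, so xy (and hence y) consists only of 0's. Write y = 0^k, 1 ≤ k ≤ p.
Since 1 ≤ k ≤ p, k divides p!; set t = 1 + p!/k. Then xy^t z has p + (p!/k)·k = p + p! copies of 0. Now the 0-count is p+p! and (1-count)-3 = (p+p!+3)-3 = p+p!, so i ≠ j-3 fails. So xy^t z = 0^{p+p!} 1^{p+p!+3} ∉ L.
This contradicts the pumping lemma, so L is not regular.

0^{p+p!} 1^{p+p!+3}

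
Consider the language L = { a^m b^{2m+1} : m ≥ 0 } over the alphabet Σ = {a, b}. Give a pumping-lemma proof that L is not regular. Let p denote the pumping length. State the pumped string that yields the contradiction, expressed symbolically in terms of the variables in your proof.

Toward a contradiction, assume L is regular with pumping length p.
Choose w = a^p b^{2p+1}, which is in L with |w| = 3p+1 ≥ p.
Write w = xyz as guaranteed by the lemma, with |xy| ≤ p and |y| > 0.
The first p characters of w are a's, so xy (and hence y) consists only of a's. Write y = a^k, 1 ≤ k ≤ p.
Pump with i = 2: xy^2z = a^{p+k} b^{2p+1}. For this to lie in L we would need 2p+1 = 2(p+k)+1, which forces k = 0. But k ≥ 1, so xy^2z ∉ L.
This contradicts the pumping lemma, so L is not regular.

a^{p+k} b^{2p+1}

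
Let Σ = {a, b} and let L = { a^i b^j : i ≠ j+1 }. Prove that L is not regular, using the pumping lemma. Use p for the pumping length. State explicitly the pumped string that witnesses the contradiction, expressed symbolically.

Suppose for contradiction that L is regular, and let p be the pumping length.
Choose w = a^p b^{p+p!-1}. Since p ≠ (p+p!-1)+1 = p+p!, w ∈ L; and |w| ≥ p.
Write w = xyz as guaranteed by the lemma, with |xy| ≤ p and |y| > 0.
Because |xy| ≤ p and w begins with p copies of a, we have y = a^k with 1 ≤ k ≤ p.
Since 1 ≤ k ≤ p, k divides p!; set t = 1 + p!/k. Then xy^t z has p + (p!/k)·k = p + p! copies of a. Now the a-count is p+p! and (b-count)+1 = (p+p!-1)+1 = p+p!, so i ≠ j+1 fails. So xy^t z = a^{p+p!} b^{p+p!-1} ∉ L.
Contradiction. Therefore L is not regular.

a^{p+p!} b^{p+p!-1}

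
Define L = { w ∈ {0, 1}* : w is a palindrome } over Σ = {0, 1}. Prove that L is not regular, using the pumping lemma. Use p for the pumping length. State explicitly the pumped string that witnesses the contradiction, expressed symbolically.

Assume L is regular. Let p be the pumping length given by the pumping lemma.
Take w = 0^p 1 0^p, a palindrome of length 2p+1 ≥ p.
Write w = xyz as guaranteed by the lemma, with |xy| ≤ p and |y| ≥ 1.
Because |xy| ≤ p and w begins with p copies of 0, we have y = 0^k with 1 ≤ k ≤ p.
Pump with i = 2: xy^2z = 0^{p+k} 1 0^p. Its reverse is 0^p 1 0^{p+k}, which differs from xy^2z since k ≥ 1. So xy^2z is not a palindrome and xy^2z ∉ L.
This is a contradiction; hence L is not regular.

0^{p+k} 1 0^p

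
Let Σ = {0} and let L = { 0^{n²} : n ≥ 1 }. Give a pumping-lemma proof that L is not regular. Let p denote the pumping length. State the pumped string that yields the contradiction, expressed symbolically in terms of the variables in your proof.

0^{p²+k}

Toward a contradiction, assume L is regular with pumping length p.
Take w = 0^{p²} ∈ L with |w| = p² ≥ p.
Write w = xyz as guaranteed by the lemma, with |xy| ≤ p and |y| ≥ 1.
Then y = 0^k for some k with 1 ≤ k ≤ p.
Pump with i = 2: xy^2z = 0^{p²+k}. Since 1 ≤ k ≤ p, p² < p²+k ≤ p²+p < (p+1)², so p²+k lies strictly between consecutive squares and is not a perfect square. So xy^2z ∉ L.
This contradicts the pumping lemma, so L is not regular.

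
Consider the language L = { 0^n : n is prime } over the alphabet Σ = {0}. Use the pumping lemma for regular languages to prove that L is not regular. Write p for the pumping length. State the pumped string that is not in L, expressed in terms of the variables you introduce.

Assume L is regular; let p be its pumping constant.
Let q be a prime with q ≥ p+2 (infinitely many primes exist), and take w = 0^q ∈ L with |w| = q ≥ p.
By the pumping lemma, w = xyz with |xy| ≤ p and |y| ≥ 1.
Then y = 0^k for some k with 1 ≤ k ≤ p.
Since 1 ≤ k ≤ p, |xz| = q-k. Pump with i = q+1: |xy^{q+1}z| = (q-k)+(q+1)k = q+qk = q(1+k), which is composite (both factors ≥ 2). So xy^{q+1}z = 0^{q(1+k)} ∉ L.
This is a contradiction; hence L is not regular.

0^{q(1+k)}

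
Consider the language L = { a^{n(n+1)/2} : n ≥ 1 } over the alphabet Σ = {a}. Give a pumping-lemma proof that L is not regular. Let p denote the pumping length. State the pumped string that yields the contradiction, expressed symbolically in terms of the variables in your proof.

a^{p(p+1)/2+k}

Suppose for contradiction that L is regular, and let p be the pumping length.
Take w = a^{p(p+1)/2} ∈ L with |w| = p(p+1)/2 ≥ p.
By the pumping lemma, w = xyz with |xy| ≤ p and |y| > 0.
Then y = a^k for some k with 1 ≤ k ≤ p.
Pump with i = 2: xy^2z = a^{p(p+1)/2+k}. Since 1 ≤ k ≤ p, p(p+1)/2 < p(p+1)/2+k ≤ p(p+1)/2+p < (p+1)(p+2)/2, so p(p+1)/2+k is strictly between consecutive triangular numbers. So xy^2z ∉ L.
Contradiction. Therefore L is not regular.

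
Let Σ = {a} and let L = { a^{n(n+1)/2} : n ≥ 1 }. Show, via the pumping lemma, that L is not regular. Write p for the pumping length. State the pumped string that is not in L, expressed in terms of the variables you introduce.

Suppose for contradiction that L is regular, and let p be the pumping length.
Take w = a^{p(p+1)/2} ∈ L with |w| = p(p+1)/2 ≥ p.
Write w = xyz as guaranteed by the lemma, with |xy| ≤ p and |y| ≥ 1.
Then y = a^k for some k with 1 ≤ k ≤ p.
Pump with i = 2: xy^2z = a^{p(p+1)/2+k}. Since 1 ≤ k ≤ p, p(p+1)/2 < p(p+1)/2+k ≤ p(p+1)/2+p < (p+1)(p+2)/2, so p(p+1)/2+k is strictly between consecutive triangular numbers. So xy^2z ∉ L.
This contradicts the pumping lemma, so L is not regular.

a^{p(p+1)/2+k}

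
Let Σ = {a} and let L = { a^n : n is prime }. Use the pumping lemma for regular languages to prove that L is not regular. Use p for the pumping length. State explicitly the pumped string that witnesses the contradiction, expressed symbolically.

Suppose for contradiction that L is regular, and let p be the pumping length.
Let q be a prime with q ≥ p+2 (infinitely many primes exist), and take w = a^q ∈ L with |w| = q ≥ p.
By the pumping lemma, w = xyz with |xy| ≤ p and y is nonempty.
Then y = a^k for some k with 1 ≤ k ≤ p.
Since 1 ≤ k ≤ p, |xz| = q-k. Pump with i = q+1: |xy^{q+1}z| = (q-k)+(q+1)k = q+qk = q(1+k), which is composite (both factors ≥ 2). So xy^{q+1}z = a^{q(1+k)} ∉ L.
Contradiction. Therefore L is not regular.

a^{q(1+k)}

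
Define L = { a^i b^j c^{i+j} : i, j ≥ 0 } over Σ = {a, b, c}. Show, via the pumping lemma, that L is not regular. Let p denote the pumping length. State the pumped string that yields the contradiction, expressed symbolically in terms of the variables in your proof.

Assume L is regular; let p be its pumping constant.
Take w = a^p b^p c^{2p} ∈ L (with i=j=p, i+j=2p), |w| = 4p ≥ p.
Write w = xyz as guaranteed by the lemma, with |xy| ≤ p and y is nonempty.
The first p characters of w are a's, so xy (and hence y) consists only of a's. Write y = a^k, 1 ≤ k ≤ p.
Consider xy^2z = a^{p+k} b^p c^{2p}. Now the a- and b-counts sum to 2p+k, but the c-count is 2p ≠ 2p+k. So xy^2z ∉ L.
Contradiction. Therefore L is not regular.

a^{p+k} b^p c^{2p}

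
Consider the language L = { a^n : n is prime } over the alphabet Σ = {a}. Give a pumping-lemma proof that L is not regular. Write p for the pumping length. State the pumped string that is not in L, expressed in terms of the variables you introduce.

Toward a contradiction, assume L is regular with pumping length p.
Let q be a prime with q ≥ p+2 (infinitely many primes exist), and take w = a^q ∈ L with |w| = q ≥ p.
Write w = xyz as guaranteed by the lemma, with |xy| ≤ p and |y| ≥ 1.
Then y = a^k for some k with 1 ≤ k ≤ p.
Since 1 ≤ k ≤ p, |xz| = q-k. Pump with i = q+1: |xy^{q+1}z| = (q-k)+(q+1)k = q+qk = q(1+k), which is composite (both factors ≥ 2). So xy^{q+1}z = a^{q(1+k)} ∉ L.
Contradiction. Therefore L is not regular.

a^{q(1+k)}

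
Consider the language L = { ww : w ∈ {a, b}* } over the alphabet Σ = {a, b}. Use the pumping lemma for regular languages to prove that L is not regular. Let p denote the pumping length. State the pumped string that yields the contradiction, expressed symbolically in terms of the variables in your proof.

a^{p+k} b^p a^p b^p

Toward a contradiction, assume L is regular with pumping length p.
Take w = a^p b^p a^p b^p = uu where u = a^pb^p; then w ∈ L and |w| = 4p ≥ p.
Write w = xyz as guaranteed by the lemma, with |xy| ≤ p and |y| > 0.
Because |xy| ≤ p and w begins with p copies of a, we have y = a^k with 1 ≤ k ≤ p.
Pump with i = 2: xy^2z = a^{p+k} b^p a^p b^p, of length 4p+k. Suppose this equals vv. The string starts with a and ends with b, so v does too; thus the boundary between the two copies of v is a b→a transition. There is exactly one such transition, at position 2p+k, so |v| = 2p+k and |vv| = 4p+2k ≠ 4p+k since k ≥ 1. So xy^2z ∉ L.
This is a contradiction; hence L is not regular.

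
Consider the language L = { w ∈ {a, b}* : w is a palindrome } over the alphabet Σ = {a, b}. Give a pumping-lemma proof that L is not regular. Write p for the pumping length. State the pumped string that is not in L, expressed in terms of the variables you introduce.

a^{p+k} b a^p

Assume L is regular. Let p be the pumping length given by the pumping lemma.
Take w = a^p b a^p, a palindrome of length 2p+1 ≥ p.
The pumping lemma gives a decomposition w = xyz where |xy| ≤ p and y is nonempty.
Since the first p symbols of w are all a's and |xy| ≤ p, y lies entirely in the leading a-block: y = a^k for some k with 1 ≤ k ≤ p.
Pump with i = 2: xy^2z = a^{p+k} b a^p. Its reverse is a^p b a^{p+k}, which differs from xy^2z since k ≥ 1. So xy^2z is not a palindrome and xy^2z ∉ L.
This is a contradiction; hence L is not regular.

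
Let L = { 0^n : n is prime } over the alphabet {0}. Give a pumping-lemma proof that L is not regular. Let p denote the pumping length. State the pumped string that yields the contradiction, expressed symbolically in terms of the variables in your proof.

0^{q(1+k)}

Toward a contradiction, assume L is regular with pumping length p.
Let q be a prime with q ≥ p+2 (infinitely many primes exist), and take w = 0^q ∈ L with |w| = q ≥ p.
The pumping lemma gives a decomposition w = xyz where |xy| ≤ p and |y| ≥ 1.
Then y = 0^k for some k with 1 ≤ k ≤ p.
Since 1 ≤ k ≤ p, |xz| = q-k. Pump with i = q+1: |xy^{q+1}z| = (q-k)+(q+1)k = q+qk = q(1+k), which is composite (both factors ≥ 2). So xy^{q+1}z = 0^{q(1+k)} ∉ L.
This is a contradiction; hence L is not regular.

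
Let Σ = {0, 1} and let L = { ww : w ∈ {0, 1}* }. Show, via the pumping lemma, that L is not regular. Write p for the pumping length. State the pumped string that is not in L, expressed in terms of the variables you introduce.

Assume L is regular; let p be its pumping constant.
Take w = 0^p 1^p 0^p 1^p = uu where u = 0^p1^p; then w ∈ L and |w| = 4p ≥ p.
By the pumping lemma, w = xyz with |xy| ≤ p and |y| > 0.
Since the first p symbols of w are all 0's and |xy| ≤ p, y lies entirely in the leading 0-block: y = 0^k for some k with 1 ≤ k ≤ p.
Pump with i = 2: xy^2z = 0^{p+k} 1^p 0^p 1^p, of length 4p+k. Suppose this equals vv. The string starts with 0 and ends with 1, so v does too; thus the boundary between the two copies of v is a 1→0 transition. There is exactly one such transition, at position 2p+k, so |v| = 2p+k and |vv| = 4p+2k ≠ 4p+k since k ≥ 1. So xy^2z ∉ L.
This is a contradiction; hence L is not regular.

0^{p+k} 1^p 0^p 1^p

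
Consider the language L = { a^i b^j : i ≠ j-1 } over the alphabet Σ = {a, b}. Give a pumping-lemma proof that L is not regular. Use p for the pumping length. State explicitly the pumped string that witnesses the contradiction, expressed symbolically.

Assume L is regular. Let p be the pumping length given by the pumping lemma.
Choose w = a^p b^{p+p!+1}. Since p ≠ (p+p!+1)-1 = p+p!, w ∈ L; and |w| ≥ p.
Write w = xyz as guaranteed by the lemma, with |xy| ≤ p and |y| ≥ 1.
Since the first p symbols of w are all a's and |xy| ≤ p, y lies entirely in the leading a-block: y = a^k for some k with 1 ≤ k ≤ p.
Since 1 ≤ k ≤ p, k divides p!; set t = 1 + p!/k. Then xy^t z has p + (p!/k)·k = p + p! copies of a. Now the a-count is p+p! and (b-count)-1 = (p+p!+1)-1 = p+p!, so i ≠ j-1 fails. So xy^t z = a^{p+p!} b^{p+p!+1} ∉ L.
This contradicts the pumping lemma, so L is not regular.

a^{p+p!} b^{p+p!+1}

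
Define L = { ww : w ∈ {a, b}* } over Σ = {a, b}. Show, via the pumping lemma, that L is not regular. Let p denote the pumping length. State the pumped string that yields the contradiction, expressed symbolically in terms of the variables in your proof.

a^{p+k} b^p a^p b^p

Suppose for contradiction that L is regular, and let p be the pumping length.
Take w = a^p b^p a^p b^p = uu where u = a^pb^p; then w ∈ L and |w| = 4p ≥ p.
The pumping lemma gives a decomposition w = xyz where |xy| ≤ p and |y| > 0.
Because |xy| ≤ p and w begins with p copies of a, we have y = a^k with 1 ≤ k ≤ p.
Pump with i = 2: xy^2z = a^{p+k} b^p a^p b^p, of length 4p+k. Suppose this equals vv. The string starts with a and ends with b, so v does too; thus the boundary between the two copies of v is a b→a transition. There is exactly one such transition, at position 2p+k, so |v| = 2p+k and |vv| = 4p+2k ≠ 4p+k since k ≥ 1. So xy^2z ∉ L.
Contradiction. Therefore L is not regular.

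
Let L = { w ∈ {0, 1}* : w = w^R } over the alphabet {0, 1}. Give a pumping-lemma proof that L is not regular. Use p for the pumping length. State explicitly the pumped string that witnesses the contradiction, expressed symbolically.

Toward a contradiction, assume L is regular with pumping length p.
Take w = 0^p 1 0^p, a palindrome of length 2p+1 ≥ p.
The pumping lemma gives a decomposition w = xyz where |xy| ≤ p and |y| > 0.
Since the first p symbols of w are all 0's and |xy| ≤ p, y lies entirely in the leading 0-block: y = 0^k for some k with 1 ≤ k ≤ p.
Pump with i = 2: xy^2z = 0^{p+k} 1 0^p. Its reverse is 0^p 1 0^{p+k}, which differs from xy^2z since k ≥ 1. So xy^2z is not a palindrome and xy^2z ∉ L.
This is a contradiction; hence L is not regular.

0^{p+k} 1 0^p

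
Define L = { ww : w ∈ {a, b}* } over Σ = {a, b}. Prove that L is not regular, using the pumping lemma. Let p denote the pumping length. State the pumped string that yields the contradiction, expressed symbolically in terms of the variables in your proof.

a^{p+k} b^p a^p b^p

Suppose for contradiction that L is regular, and let p be the pumping length.
Take w = a^p b^p a^p b^p = uu where u = a^pb^p; then w ∈ L and |w| = 4p ≥ p.
By the pumping lemma, w = xyz with |xy| ≤ p and y is nonempty.
Since the first p symbols of w are all a's and |xy| ≤ p, y lies entirely in the leading a-block: y = a^k for some k with 1 ≤ k ≤ p.
Pump with i = 2: xy^2z = a^{p+k} b^p a^p b^p, of length 4p+k. Suppose this equals vv. The string starts with a and ends with b, so v does too; thus the boundary between the two copies of v is a b→a transition. There is exactly one such transition, at position 2p+k, so |v| = 2p+k and |vv| = 4p+2k ≠ 4p+k since k ≥ 1. So xy^2z ∉ L.
This is a contradiction; hence L is not regular.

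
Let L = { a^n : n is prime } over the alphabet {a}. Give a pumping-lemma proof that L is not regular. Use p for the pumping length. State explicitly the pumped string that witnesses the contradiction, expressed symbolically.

Assume L is regular; let p be its pumping constant.
Let q be a prime with q ≥ p+2 (infinitely many primes exist), and take w = a^q ∈ L with |w| = q ≥ p.
The pumping lemma gives a decomposition w = xyz where |xy| ≤ p and y is nonempty.
Then y = a^k for some k with 1 ≤ k ≤ p.
Since 1 ≤ k ≤ p, |xz| = q-k. Pump with i = q+1: |xy^{q+1}z| = (q-k)+(q+1)k = q+qk = q(1+k), which is composite (both factors ≥ 2). So xy^{q+1}z = a^{q(1+k)} ∉ L.
This contradicts the pumping lemma, so L is not regular.

a^{q(1+k)}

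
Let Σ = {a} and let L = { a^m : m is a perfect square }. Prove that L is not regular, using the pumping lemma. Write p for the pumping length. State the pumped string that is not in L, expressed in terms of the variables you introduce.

Toward a contradiction, assume L is regular with pumping length p.
Take w = a^{p²} ∈ L with |w| = p² ≥ p.
Write w = xyz as guaranteed by the lemma, with |xy| ≤ p and |y| ≥ 1.
Then y = a^k for some k with 1 ≤ k ≤ p.
Pump with i = 2: xy^2z = a^{p²+k}. Since 1 ≤ k ≤ p, p² < p²+k ≤ p²+p < (p+1)², so p²+k lies strictly between consecutive squares and is not a perfect square. So xy^2z ∉ L.
Contradiction. Therefore L is not regular.

a^{p²+k}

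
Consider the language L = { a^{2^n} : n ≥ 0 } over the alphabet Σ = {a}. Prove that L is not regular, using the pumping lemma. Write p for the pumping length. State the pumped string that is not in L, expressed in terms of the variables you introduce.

Assume L is regular. Let p be the pumping length given by the pumping lemma.
Take w = a^{2^p} ∈ L with |w| = 2^p ≥ p.
Write w = xyz as guaranteed by the lemma, with |xy| ≤ p and |y| ≥ 1.
Then y = a^k for some k with 1 ≤ k ≤ p.
Pump with i = 2: xy^2z = a^{2^p+k}. Since 1 ≤ k ≤ p < 2^p, we have 2^p < 2^p+k < 2^{p+1}, so 2^p+k is not a power of 2. So xy^2z ∉ L.
This is a contradiction; hence L is not regular.

a^{2^p+k}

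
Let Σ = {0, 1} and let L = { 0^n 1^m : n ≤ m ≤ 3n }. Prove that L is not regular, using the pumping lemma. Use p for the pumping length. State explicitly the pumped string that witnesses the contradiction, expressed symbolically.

Toward a contradiction, assume L is regular with pumping length p.
Take w = 0^p 1^p ∈ L (since p ≤ p ≤ 3p), with |w| = 2p ≥ p.
The pumping lemma gives a decomposition w = xyz where |xy| ≤ p and y is nonempty.
The first p characters of w are 0's, so xy (and hence y) consists only of 0's. Write y = 0^k, 1 ≤ k ≤ p.
Pump with i = 2: xy^2z = 0^{p+k} 1^p. Now n = p+k > p = m, so the condition n ≤ m fails. Thus xy^2z ∉ L.
This contradicts the pumping lemma, so L is not regular.

0^{p+k} 1^p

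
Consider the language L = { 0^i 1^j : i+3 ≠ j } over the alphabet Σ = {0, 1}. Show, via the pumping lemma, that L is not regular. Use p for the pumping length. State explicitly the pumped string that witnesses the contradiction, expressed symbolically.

Suppose for contradiction that L is regular, and let p be the pumping length.
Choose w = 0^p 1^{p+p!+3}. Since p ≠ (p+p!+3)-3 = p+p!, w ∈ L; and |w| ≥ p.
By the pumping lemma, w = xyz with |xy| ≤ p and |y| > 0.
Because |xy| ≤ p and w begins with p copies of 0, we have y = 0^k with 1 ≤ k ≤ p.
Since 1 ≤ k ≤ p, k divides p!; set t = 1 + p!/k. Then xy^t z has p + (p!/k)·k = p + p! copies of 0. Now the 0-count is p+p! and (1-count)-3 = (p+p!+3)-3 = p+p!, so i+3 ≠ j fails. So xy^t z = 0^{p+p!} 1^{p+p!+3} ∉ L.
This is a contradiction; hence L is not regular.

0^{p+p!} 1^{p+p!+3}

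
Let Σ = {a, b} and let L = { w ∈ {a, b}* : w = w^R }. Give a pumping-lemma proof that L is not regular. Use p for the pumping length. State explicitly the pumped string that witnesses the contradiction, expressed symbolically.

a^{p+k} b a^p

Suppose for contradiction that L is regular, and let p be the pumping length.
Take w = a^p b a^p, a palindrome of length 2p+1 ≥ p.
Write w = xyz as guaranteed by the lemma, with |xy| ≤ p and y is nonempty.
Since the first p symbols of w are all a's and |xy| ≤ p, y lies entirely in the leading a-block: y = a^k for some k with 1 ≤ k ≤ p.
Pump with i = 2: xy^2z = a^{p+k} b a^p. Its reverse is a^p b a^{p+k}, which differs from xy^2z since k ≥ 1. So xy^2z is not a palindrome and xy^2z ∉ L.
This contradicts the pumping lemma, so L is not regular.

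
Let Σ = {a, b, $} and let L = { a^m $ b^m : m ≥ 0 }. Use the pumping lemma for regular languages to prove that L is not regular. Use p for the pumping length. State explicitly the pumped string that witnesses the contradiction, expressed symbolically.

a^{p+k} $ b^p

Suppose for contradiction that L is regular, and let p be the pumping length.
Take w = a^p $ b^p ∈ L with |w| = 2p+1 ≥ p.
The pumping lemma gives a decomposition w = xyz where |xy| ≤ p and |y| > 0.
The first p characters of w are a's, so xy (and hence y) consists only of a's. Write y = a^k, 1 ≤ k ≤ p.
Pump with i = 2: xy^2z = a^{p+k} $ b^p, which would require p+k = p. But k ≥ 1, so xy^2z ∉ L.
Contradiction. Therefore L is not regular.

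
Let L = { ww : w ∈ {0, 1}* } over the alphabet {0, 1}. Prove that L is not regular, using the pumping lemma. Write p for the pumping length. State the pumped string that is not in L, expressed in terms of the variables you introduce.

0^{p+k} 1^p 0^p 1^p

Suppose for contradiction that L is regular, and let p be the pumping length.
Take w = 0^p 1^p 0^p 1^p = uu where u = 0^p1^p; then w ∈ L and |w| = 4p ≥ p.
By the pumping lemma, w = xyz with |xy| ≤ p and y is nonempty.
The first p characters of w are 0's, so xy (and hence y) consists only of 0's. Write y = 0^k, 1 ≤ k ≤ p.
Pump with i = 2: xy^2z = 0^{p+k} 1^p 0^p 1^p, of length 4p+k. Suppose this equals vv. The string starts with 0 and ends with 1, so v does too; thus the boundary between the two copies of v is a 1→0 transition. There is exactly one such transition, at position 2p+k, so |v| = 2p+k and |vv| = 4p+2k ≠ 4p+k since k ≥ 1. So xy^2z ∉ L.
Contradiction. Therefore L is not regular.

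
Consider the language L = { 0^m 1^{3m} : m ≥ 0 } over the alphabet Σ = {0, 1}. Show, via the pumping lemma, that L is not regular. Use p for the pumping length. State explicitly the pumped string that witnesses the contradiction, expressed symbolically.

Suppose for contradiction that L is regular, and let p be the pumping length.
Let w = 0^p 1^{3p} ∈ L; note |w| = 4p ≥ p.
By the pumping lemma, w = xyz with |xy| ≤ p and y is nonempty.
The first p characters of w are 0's, so xy (and hence y) consists only of 0's. Write y = 0^k, 1 ≤ k ≤ p.
Pump with i = 2: xy^2z = 0^{p+k} 1^{3p}. For this to lie in L we would need 3p = 3(p+k), which forces k = 0. But k ≥ 1, so xy^2z ∉ L.
Contradiction. Therefore L is not regular.

0^{p+k} 1^{3p}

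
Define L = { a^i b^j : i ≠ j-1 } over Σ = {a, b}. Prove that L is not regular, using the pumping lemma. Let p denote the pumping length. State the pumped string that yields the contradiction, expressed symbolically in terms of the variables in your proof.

Suppose for contradiction that L is regular, and let p be the pumping length.
Choose w = a^p b^{p+p!+1}. Since p ≠ (p+p!+1)-1 = p+p!, w ∈ L; and |w| ≥ p.
The pumping lemma gives a decomposition w = xyz where |xy| ≤ p and |y| > 0.
Since the first p symbols of w are all a's and |xy| ≤ p, y lies entirely in the leading a-block: y = a^k for some k with 1 ≤ k ≤ p.
Since 1 ≤ k ≤ p, k divides p!; set t = 1 + p!/k. Then xy^t z has p + (p!/k)·k = p + p! copies of a. Now the a-count is p+p! and (b-count)-1 = (p+p!+1)-1 = p+p!, so i ≠ j-1 fails. So xy^t z = a^{p+p!} b^{p+p!+1} ∉ L.
Contradiction. Therefore L is not regular.

a^{p+p!} b^{p+p!+1}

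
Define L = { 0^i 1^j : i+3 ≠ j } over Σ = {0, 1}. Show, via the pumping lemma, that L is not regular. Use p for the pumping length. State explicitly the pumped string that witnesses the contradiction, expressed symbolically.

0^{p+p!} 1^{p+p!+3}

Assume L is regular; let p be its pumping constant.
Choose w = 0^p 1^{p+p!+3}. Since p ≠ (p+p!+3)-3 = p+p!, w ∈ L; and |w| ≥ p.
Write w = xyz as guaranteed by the lemma, with |xy| ≤ p and y is nonempty.
Because |xy| ≤ p and w begins with p copies of 0, we have y = 0^k with 1 ≤ k ≤ p.
Since 1 ≤ k ≤ p, k divides p!; set t = 1 + p!/k. Then xy^t z has p + (p!/k)·k = p + p! copies of 0. Now the 0-count is p+p! and (1-count)-3 = (p+p!+3)-3 = p+p!, so i+3 ≠ j fails. So xy^t z = 0^{p+p!} 1^{p+p!+3} ∉ L.
This is a contradiction; hence L is not regular.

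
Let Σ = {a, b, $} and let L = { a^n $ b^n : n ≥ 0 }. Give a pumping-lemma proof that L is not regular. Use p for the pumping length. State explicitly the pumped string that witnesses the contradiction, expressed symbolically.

Suppose for contradiction that L is regular, and let p be the pumping length.
Take w = a^p $ b^p ∈ L with |w| = 2p+1 ≥ p.
By the pumping lemma, w = xyz with |xy| ≤ p and |y| > 0.
Because |xy| ≤ p and w begins with p copies of a, we have y = a^k with 1 ≤ k ≤ p.
Pump with i = 2: xy^2z = a^{p+k} $ b^p, which would require p+k = p. But k ≥ 1, so xy^2z ∉ L.
This is a contradiction; hence L is not regular.

a^{p+k} $ b^p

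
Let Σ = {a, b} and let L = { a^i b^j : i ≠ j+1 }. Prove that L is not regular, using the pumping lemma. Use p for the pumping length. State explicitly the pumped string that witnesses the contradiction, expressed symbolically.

Assume L is regular; let p be its pumping constant.
Choose w = a^p b^{p+p!-1}. Since p ≠ (p+p!-1)+1 = p+p!, w ∈ L; and |w| ≥ p.
Write w = xyz as guaranteed by the lemma, with |xy| ≤ p and |y| ≥ 1.
The first p characters of w are a's, so xy (and hence y) consists only of a's. Write y = a^k, 1 ≤ k ≤ p.
Since 1 ≤ k ≤ p, k divides p!; set t = 1 + p!/k. Then xy^t z has p + (p!/k)·k = p + p! copies of a. Now the a-count is p+p! and (b-count)+1 = (p+p!-1)+1 = p+p!, so i ≠ j+1 fails. So xy^t z = a^{p+p!} b^{p+p!-1} ∉ L.
Contradiction. Therefore L is not regular.

a^{p+p!} b^{p+p!-1}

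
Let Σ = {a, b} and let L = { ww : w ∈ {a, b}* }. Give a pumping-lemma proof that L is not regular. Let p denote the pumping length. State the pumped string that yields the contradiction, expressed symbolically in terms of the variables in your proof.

Assume L is regular; let p be its pumping constant.
Take w = a^p b^p a^p b^p = uu where u = a^pb^p; then w ∈ L and |w| = 4p ≥ p.
The pumping lemma gives a decomposition w = xyz where |xy| ≤ p and |y| ≥ 1.
Since the first p symbols of w are all a's and |xy| ≤ p, y lies entirely in the leading a-block: y = a^k for some k with 1 ≤ k ≤ p.
Pump with i = 2: xy^2z = a^{p+k} b^p a^p b^p, of length 4p+k. Suppose this equals vv. The string starts with a and ends with b, so v does too; thus the boundary between the two copies of v is a b→a transition. There is exactly one such transition, at position 2p+k, so |v| = 2p+k and |vv| = 4p+2k ≠ 4p+k since k ≥ 1. So xy^2z ∉ L.
This contradicts the pumping lemma, so L is not regular.

a^{p+k} b^p a^p b^p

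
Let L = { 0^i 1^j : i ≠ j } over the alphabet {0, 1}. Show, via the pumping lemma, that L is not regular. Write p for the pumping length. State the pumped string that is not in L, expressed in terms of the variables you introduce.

Toward a contradiction, assume L is regular with pumping length p.
Choose w = 0^p 1^{p+p!}. Since p ≠ p+p!, w ∈ L; and |w| ≥ p.
The pumping lemma gives a decomposition w = xyz where |xy| ≤ p and y is nonempty.
Because |xy| ≤ p and w begins with p copies of 0, we have y = 0^k with 1 ≤ k ≤ p.
Since 1 ≤ k ≤ p, k divides p!; set t = 1 + p!/k. Then xy^t z has p + (p!/k)·k = p + p! copies of 0. Now the 0-count equals the 1-count, so i ≠ j fails. So xy^t z = 0^{p+p!} 1^{p+p!} ∉ L.
Contradiction. Therefore L is not regular.

0^{p+p!} 1^{p+p!}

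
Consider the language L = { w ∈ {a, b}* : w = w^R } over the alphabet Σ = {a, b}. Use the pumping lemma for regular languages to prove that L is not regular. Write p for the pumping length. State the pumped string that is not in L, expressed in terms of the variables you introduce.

Assume L is regular; let p be its pumping constant.
Take w = a^p b a^p, a palindrome of length 2p+1 ≥ p.
Write w = xyz as guaranteed by the lemma, with |xy| ≤ p and y is nonempty.
Since the first p symbols of w are all a's and |xy| ≤ p, y lies entirely in the leading a-block: y = a^k for some k with 1 ≤ k ≤ p.
Pump with i = 2: xy^2z = a^{p+k} b a^p. Its reverse is a^p b a^{p+k}, which differs from xy^2z since k ≥ 1. So xy^2z is not a palindrome and xy^2z ∉ L.
Contradiction. Therefore L is not regular.

a^{p+k} b a^p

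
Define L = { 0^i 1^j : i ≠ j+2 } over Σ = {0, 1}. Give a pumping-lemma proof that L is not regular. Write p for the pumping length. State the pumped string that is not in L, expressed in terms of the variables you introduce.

Toward a contradiction, assume L is regular with pumping length p.
Choose w = 0^p 1^{p+p!-2}. Since p ≠ (p+p!-2)+2 = p+p!, w ∈ L; and |w| ≥ p.
Write w = xyz as guaranteed by the lemma, with |xy| ≤ p and |y| > 0.
Because |xy| ≤ p and w begins with p copies of 0, we have y = 0^k with 1 ≤ k ≤ p.
Since 1 ≤ k ≤ p, k divides p!; set t = 1 + p!/k. Then xy^t z has p + (p!/k)·k = p + p! copies of 0. Now the 0-count is p+p! and (1-count)+2 = (p+p!-2)+2 = p+p!, so i ≠ j+2 fails. So xy^t z = 0^{p+p!} 1^{p+p!-2} ∉ L.
This is a contradiction; hence L is not regular.

0^{p+p!} 1^{p+p!-2}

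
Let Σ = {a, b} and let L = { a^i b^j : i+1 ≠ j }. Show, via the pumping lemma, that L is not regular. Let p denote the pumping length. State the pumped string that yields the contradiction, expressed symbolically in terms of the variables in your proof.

Assume L is regular. Let p be the pumping length given by the pumping lemma.
Choose w = a^p b^{p+p!+1}. Since p ≠ (p+p!+1)-1 = p+p!, w ∈ L; and |w| ≥ p.
The pumping lemma gives a decomposition w = xyz where |xy| ≤ p and |y| ≥ 1.
Because |xy| ≤ p and w begins with p copies of a, we have y = a^k with 1 ≤ k ≤ p.
Since 1 ≤ k ≤ p, k divides p!; set t = 1 + p!/k. Then xy^t z has p + (p!/k)·k = p + p! copies of a. Now the a-count is p+p! and (b-count)-1 = (p+p!+1)-1 = p+p!, so i+1 ≠ j fails. So xy^t z = a^{p+p!} b^{p+p!+1} ∉ L.
Contradiction. Therefore L is not regular.

a^{p+p!} b^{p+p!+1}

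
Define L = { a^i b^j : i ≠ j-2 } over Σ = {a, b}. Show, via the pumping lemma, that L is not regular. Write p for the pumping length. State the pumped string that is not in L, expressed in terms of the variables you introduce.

a^{p+p!} b^{p+p!+2}

Suppose for contradiction that L is regular, and let p be the pumping length.
Choose w = a^p b^{p+p!+2}. Since p ≠ (p+p!+2)-2 = p+p!, w ∈ L; and |w| ≥ p.
The pumping lemma gives a decomposition w = xyz where |xy| ≤ p and |y| > 0.
Because |xy| ≤ p and w begins with p copies of a, we have y = a^k with 1 ≤ k ≤ p.
Since 1 ≤ k ≤ p, k divides p!; set t = 1 + p!/k. Then xy^t z has p + (p!/k)·k = p + p! copies of a. Now the a-count is p+p! and (b-count)-2 = (p+p!+2)-2 = p+p!, so i ≠ j-2 fails. So xy^t z = a^{p+p!} b^{p+p!+2} ∉ L.
This contradicts the pumping lemma, so L is not regular.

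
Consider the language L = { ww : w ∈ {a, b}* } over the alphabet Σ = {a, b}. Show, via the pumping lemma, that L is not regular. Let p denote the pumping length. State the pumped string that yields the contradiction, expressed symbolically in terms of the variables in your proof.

a^{p+k} b^p a^p b^p

Suppose for contradiction that L is regular, and let p be the pumping length.
Take w = a^p b^p a^p b^p = uu where u = a^pb^p; then w ∈ L and |w| = 4p ≥ p.
Write w = xyz as guaranteed by the lemma, with |xy| ≤ p and y is nonempty.
Since the first p symbols of w are all a's and |xy| ≤ p, y lies entirely in the leading a-block: y = a^k for some k with 1 ≤ k ≤ p.
Pump with i = 2: xy^2z = a^{p+k} b^p a^p b^p, of length 4p+k. Suppose this equals vv. The string starts with a and ends with b, so v does too; thus the boundary between the two copies of v is a b→a transition. There is exactly one such transition, at position 2p+k, so |v| = 2p+k and |vv| = 4p+2k ≠ 4p+k since k ≥ 1. So xy^2z ∉ L.
This contradicts the pumping lemma, so L is not regular.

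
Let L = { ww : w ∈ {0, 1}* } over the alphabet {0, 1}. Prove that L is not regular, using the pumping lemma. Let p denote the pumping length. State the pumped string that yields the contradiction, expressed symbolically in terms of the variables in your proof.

0^{p+k} 1^p 0^p 1^p

Toward a contradiction, assume L is regular with pumping length p.
Take w = 0^p 1^p 0^p 1^p = uu where u = 0^p1^p; then w ∈ L and |w| = 4p ≥ p.
Write w = xyz as guaranteed by the lemma, with |xy| ≤ p and y is nonempty.
Because |xy| ≤ p and w begins with p copies of 0, we have y = 0^k with 1 ≤ k ≤ p.
Pump with i = 2: xy^2z = 0^{p+k} 1^p 0^p 1^p, of length 4p+k. Suppose this equals vv. The string starts with 0 and ends with 1, so v does too; thus the boundary between the two copies of v is a 1→0 transition. There is exactly one such transition, at position 2p+k, so |v| = 2p+k and |vv| = 4p+2k ≠ 4p+k since k ≥ 1. So xy^2z ∉ L.
This contradicts the pumping lemma, so L is not regular.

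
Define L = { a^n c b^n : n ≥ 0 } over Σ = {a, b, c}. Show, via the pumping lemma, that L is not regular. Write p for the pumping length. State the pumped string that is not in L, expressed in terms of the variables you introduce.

Assume L is regular; let p be its pumping constant.
Take w = a^p c b^p ∈ L with |w| = 2p+1 ≥ p.
Write w = xyz as guaranteed by the lemma, with |xy| ≤ p and |y| > 0.
Since the first p symbols of w are all a's and |xy| ≤ p, y lies entirely in the leading a-block: y = a^k for some k with 1 ≤ k ≤ p.
Pump with i = 2: xy^2z = a^{p+k} c b^p, which would require p+k = p. But k ≥ 1, so xy^2z ∉ L.
This contradicts the pumping lemma, so L is not regular.

a^{p+k} c b^p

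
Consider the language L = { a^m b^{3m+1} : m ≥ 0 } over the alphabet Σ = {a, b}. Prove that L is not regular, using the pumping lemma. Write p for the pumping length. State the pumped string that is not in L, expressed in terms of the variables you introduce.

Assume L is regular; let p be its pumping constant.
Take w = a^p b^{3p+1}. Then w ∈ L and |w| = 4p+1 ≥ p.
By the pumping lemma, w = xyz with |xy| ≤ p and |y| ≥ 1.
The first p characters of w are a's, so xy (and hence y) consists only of a's. Write y = a^k, 1 ≤ k ≤ p.
Pump with i = 2: xy^2z = a^{p+k} b^{3p+1}. For this to lie in L we would need 3p+1 = 3(p+k)+1, which forces k = 0. But k ≥ 1, so xy^2z ∉ L.
This is a contradiction; hence L is not regular.

a^{p+k} b^{3p+1}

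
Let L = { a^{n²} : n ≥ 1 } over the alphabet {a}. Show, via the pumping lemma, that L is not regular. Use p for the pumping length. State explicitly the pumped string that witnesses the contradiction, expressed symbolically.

a^{p²+k}

Suppose for contradiction that L is regular, and let p be the pumping length.
Take w = a^{p²} ∈ L with |w| = p² ≥ p.
Write w = xyz as guaranteed by the lemma, with |xy| ≤ p and |y| ≥ 1.
Then y = a^k for some k with 1 ≤ k ≤ p.
Pump with i = 2: xy^2z = a^{p²+k}. Since 1 ≤ k ≤ p, p² < p²+k ≤ p²+p < (p+1)², so p²+k lies strictly between consecutive squares and is not a perfect square. So xy^2z ∉ L.
This is a contradiction; hence L is not regular.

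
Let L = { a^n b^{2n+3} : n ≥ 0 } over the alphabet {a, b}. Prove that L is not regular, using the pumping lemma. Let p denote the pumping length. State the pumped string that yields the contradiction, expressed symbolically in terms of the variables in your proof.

a^{p+k} b^{2p+3}

Suppose for contradiction that L is regular, and let p be the pumping length.
Let w = a^p b^{2p+3} ∈ L; note |w| = 3p+3 ≥ p.
Write w = xyz as guaranteed by the lemma, with |xy| ≤ p and |y| ≥ 1.
The first p characters of w are a's, so xy (and hence y) consists only of a's. Write y = a^k, 1 ≤ k ≤ p.
Pump with i = 2: xy^2z = a^{p+k} b^{2p+3}. For this to lie in L we would need 2p+3 = 2(p+k)+3, which forces k = 0. But k ≥ 1, so xy^2z ∉ L.
This contradicts the pumping lemma, so L is not regular.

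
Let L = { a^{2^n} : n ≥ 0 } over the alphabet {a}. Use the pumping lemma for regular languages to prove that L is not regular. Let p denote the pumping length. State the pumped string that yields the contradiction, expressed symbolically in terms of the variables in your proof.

a^{2^p+k}

Assume L is regular; let p be its pumping constant.
Take w = a^{2^p} ∈ L with |w| = 2^p ≥ p.
Write w = xyz as guaranteed by the lemma, with |xy| ≤ p and y is nonempty.
Then y = a^k for some k with 1 ≤ k ≤ p.
Pump with i = 2: xy^2z = a^{2^p+k}. Since 1 ≤ k ≤ p < 2^p, we have 2^p < 2^p+k < 2^{p+1}, so 2^p+k is not a power of 2. So xy^2z ∉ L.
This contradicts the pumping lemma, so L is not regular.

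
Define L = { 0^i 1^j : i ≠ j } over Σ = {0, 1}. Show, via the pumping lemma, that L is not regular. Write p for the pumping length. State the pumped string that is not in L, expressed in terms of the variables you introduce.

0^{p+p!} 1^{p+p!}

Suppose for contradiction that L is regular, and let p be the pumping length.
Choose w = 0^p 1^{p+p!}. Since p ≠ p+p!, w ∈ L; and |w| ≥ p.
The pumping lemma gives a decomposition w = xyz where |xy| ≤ p and |y| ≥ 1.
The first p characters of w are 0's, so xy (and hence y) consists only of 0's. Write y = 0^k, 1 ≤ k ≤ p.
Since 1 ≤ k ≤ p, k divides p!; set t = 1 + p!/k. Then xy^t z has p + (p!/k)·k = p + p! copies of 0. Now the 0-count equals the 1-count, so i ≠ j fails. So xy^t z = 0^{p+p!} 1^{p+p!} ∉ L.
Contradiction. Therefore L is not regular.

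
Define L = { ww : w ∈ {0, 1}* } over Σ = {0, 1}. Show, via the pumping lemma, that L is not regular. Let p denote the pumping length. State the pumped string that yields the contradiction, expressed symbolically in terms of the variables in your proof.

0^{p+k} 1^p 0^p 1^p

Toward a contradiction, assume L is regular with pumping length p.
Take w = 0^p 1^p 0^p 1^p = uu where u = 0^p1^p; then w ∈ L and |w| = 4p ≥ p.
Write w = xyz as guaranteed by the lemma, with |xy| ≤ p and y is nonempty.
Since the first p symbols of w are all 0's and |xy| ≤ p, y lies entirely in the leading 0-block: y = 0^k for some k with 1 ≤ k ≤ p.
Pump with i = 2: xy^2z = 0^{p+k} 1^p 0^p 1^p, of length 4p+k. Suppose this equals vv. The string starts with 0 and ends with 1, so v does too; thus the boundary between the two copies of v is a 1→0 transition. There is exactly one such transition, at position 2p+k, so |v| = 2p+k and |vv| = 4p+2k ≠ 4p+k since k ≥ 1. So xy^2z ∉ L.
This is a contradiction; hence L is not regular.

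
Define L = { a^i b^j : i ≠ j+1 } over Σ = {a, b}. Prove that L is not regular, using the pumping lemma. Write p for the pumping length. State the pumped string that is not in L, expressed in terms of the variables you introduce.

Assume L is regular. Let p be the pumping length given by the pumping lemma.
Choose w = a^p b^{p+p!-1}. Since p ≠ (p+p!-1)+1 = p+p!, w ∈ L; and |w| ≥ p.
The pumping lemma gives a decomposition w = xyz where |xy| ≤ p and y is nonempty.
The first p characters of w are a's, so xy (and hence y) consists only of a's. Write y = a^k, 1 ≤ k ≤ p.
Since 1 ≤ k ≤ p, k divides p!; set t = 1 + p!/k. Then xy^t z has p + (p!/k)·k = p + p! copies of a. Now the a-count is p+p! and (b-count)+1 = (p+p!-1)+1 = p+p!, so i ≠ j+1 fails. So xy^t z = a^{p+p!} b^{p+p!-1} ∉ L.
This is a contradiction; hence L is not regular.

a^{p+p!} b^{p+p!-1}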